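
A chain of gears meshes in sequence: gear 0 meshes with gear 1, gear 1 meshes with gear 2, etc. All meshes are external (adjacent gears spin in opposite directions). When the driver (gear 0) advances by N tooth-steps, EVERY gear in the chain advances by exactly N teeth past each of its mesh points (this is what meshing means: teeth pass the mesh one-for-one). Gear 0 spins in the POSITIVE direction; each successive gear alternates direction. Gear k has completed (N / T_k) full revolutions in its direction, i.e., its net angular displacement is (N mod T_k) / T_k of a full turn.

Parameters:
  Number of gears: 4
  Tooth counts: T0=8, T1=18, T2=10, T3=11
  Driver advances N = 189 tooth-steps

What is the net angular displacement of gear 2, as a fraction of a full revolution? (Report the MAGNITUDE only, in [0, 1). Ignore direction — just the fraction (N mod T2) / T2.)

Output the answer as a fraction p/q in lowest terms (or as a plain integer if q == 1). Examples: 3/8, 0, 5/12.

Answer: 9/10

Derivation:
Chain of 4 gears, tooth counts: [8, 18, 10, 11]
  gear 0: T0=8, direction=positive, advance = 189 mod 8 = 5 teeth = 5/8 turn
  gear 1: T1=18, direction=negative, advance = 189 mod 18 = 9 teeth = 9/18 turn
  gear 2: T2=10, direction=positive, advance = 189 mod 10 = 9 teeth = 9/10 turn
  gear 3: T3=11, direction=negative, advance = 189 mod 11 = 2 teeth = 2/11 turn
Gear 2: 189 mod 10 = 9
Fraction = 9 / 10 = 9/10 (gcd(9,10)=1) = 9/10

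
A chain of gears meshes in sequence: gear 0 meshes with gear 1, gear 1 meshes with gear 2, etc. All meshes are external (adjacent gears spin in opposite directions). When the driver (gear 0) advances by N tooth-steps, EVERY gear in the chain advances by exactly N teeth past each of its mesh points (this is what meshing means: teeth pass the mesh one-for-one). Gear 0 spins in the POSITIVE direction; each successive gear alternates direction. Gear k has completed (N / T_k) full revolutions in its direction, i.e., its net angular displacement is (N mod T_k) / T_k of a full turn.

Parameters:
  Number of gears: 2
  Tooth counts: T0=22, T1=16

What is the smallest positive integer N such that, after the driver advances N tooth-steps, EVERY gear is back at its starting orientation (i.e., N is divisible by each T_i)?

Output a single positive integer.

Gear k returns to start when N is a multiple of T_k.
All gears at start simultaneously when N is a common multiple of [22, 16]; the smallest such N is lcm(22, 16).
Start: lcm = T0 = 22
Fold in T1=16: gcd(22, 16) = 2; lcm(22, 16) = 22 * 16 / 2 = 352 / 2 = 176
Full cycle length = 176

Answer: 176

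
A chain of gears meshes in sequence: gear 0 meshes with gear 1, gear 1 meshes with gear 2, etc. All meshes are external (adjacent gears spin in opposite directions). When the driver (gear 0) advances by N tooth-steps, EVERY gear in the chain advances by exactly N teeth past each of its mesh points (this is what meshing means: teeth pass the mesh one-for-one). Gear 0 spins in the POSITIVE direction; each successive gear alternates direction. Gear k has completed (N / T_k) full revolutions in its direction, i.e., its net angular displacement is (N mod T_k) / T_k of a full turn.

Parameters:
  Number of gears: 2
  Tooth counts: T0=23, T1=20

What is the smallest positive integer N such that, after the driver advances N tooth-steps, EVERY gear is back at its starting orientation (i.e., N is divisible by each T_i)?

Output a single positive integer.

Gear k returns to start when N is a multiple of T_k.
All gears at start simultaneously when N is a common multiple of [23, 20]; the smallest such N is lcm(23, 20).
Start: lcm = T0 = 23
Fold in T1=20: gcd(23, 20) = 1; lcm(23, 20) = 23 * 20 / 1 = 460 / 1 = 460
Full cycle length = 460

Answer: 460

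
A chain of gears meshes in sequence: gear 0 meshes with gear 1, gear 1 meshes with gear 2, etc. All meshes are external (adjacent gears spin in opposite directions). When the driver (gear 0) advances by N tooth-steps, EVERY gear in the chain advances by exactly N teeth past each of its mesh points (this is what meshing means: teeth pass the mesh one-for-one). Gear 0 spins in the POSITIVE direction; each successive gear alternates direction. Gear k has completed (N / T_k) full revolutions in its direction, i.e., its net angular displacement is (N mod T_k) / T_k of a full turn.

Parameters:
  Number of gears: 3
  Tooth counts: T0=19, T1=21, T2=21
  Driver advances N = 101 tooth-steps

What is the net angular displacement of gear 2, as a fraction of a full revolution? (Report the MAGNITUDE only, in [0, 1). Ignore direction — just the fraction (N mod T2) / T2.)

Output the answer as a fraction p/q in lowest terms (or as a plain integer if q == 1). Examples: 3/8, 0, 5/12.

Answer: 17/21

Derivation:
Chain of 3 gears, tooth counts: [19, 21, 21]
  gear 0: T0=19, direction=positive, advance = 101 mod 19 = 6 teeth = 6/19 turn
  gear 1: T1=21, direction=negative, advance = 101 mod 21 = 17 teeth = 17/21 turn
  gear 2: T2=21, direction=positive, advance = 101 mod 21 = 17 teeth = 17/21 turn
Gear 2: 101 mod 21 = 17
Fraction = 17 / 21 = 17/21 (gcd(17,21)=1) = 17/21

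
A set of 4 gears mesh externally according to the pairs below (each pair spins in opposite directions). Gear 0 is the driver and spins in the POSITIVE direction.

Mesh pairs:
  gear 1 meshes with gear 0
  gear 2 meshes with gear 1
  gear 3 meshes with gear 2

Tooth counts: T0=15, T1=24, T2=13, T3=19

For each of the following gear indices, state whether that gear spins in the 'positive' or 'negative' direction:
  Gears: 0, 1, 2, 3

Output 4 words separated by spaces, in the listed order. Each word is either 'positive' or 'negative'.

Answer: positive negative positive negative

Derivation:
Gear 0 (driver): positive (depth 0)
  gear 1: meshes with gear 0 -> depth 1 -> negative (opposite of gear 0)
  gear 2: meshes with gear 1 -> depth 2 -> positive (opposite of gear 1)
  gear 3: meshes with gear 2 -> depth 3 -> negative (opposite of gear 2)
Queried indices 0, 1, 2, 3 -> positive, negative, positive, negative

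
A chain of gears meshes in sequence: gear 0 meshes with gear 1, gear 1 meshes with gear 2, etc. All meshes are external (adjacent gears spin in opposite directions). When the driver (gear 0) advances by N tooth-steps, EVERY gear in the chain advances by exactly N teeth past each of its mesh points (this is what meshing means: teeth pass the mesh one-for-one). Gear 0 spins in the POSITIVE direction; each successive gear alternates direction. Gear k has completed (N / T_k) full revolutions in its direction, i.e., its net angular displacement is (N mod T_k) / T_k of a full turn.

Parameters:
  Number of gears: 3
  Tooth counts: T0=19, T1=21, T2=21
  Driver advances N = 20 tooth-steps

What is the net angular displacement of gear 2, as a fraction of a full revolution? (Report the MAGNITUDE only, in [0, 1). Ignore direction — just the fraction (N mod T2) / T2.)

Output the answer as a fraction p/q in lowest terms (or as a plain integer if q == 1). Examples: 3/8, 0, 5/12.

Answer: 20/21

Derivation:
Chain of 3 gears, tooth counts: [19, 21, 21]
  gear 0: T0=19, direction=positive, advance = 20 mod 19 = 1 teeth = 1/19 turn
  gear 1: T1=21, direction=negative, advance = 20 mod 21 = 20 teeth = 20/21 turn
  gear 2: T2=21, direction=positive, advance = 20 mod 21 = 20 teeth = 20/21 turn
Gear 2: 20 mod 21 = 20
Fraction = 20 / 21 = 20/21 (gcd(20,21)=1) = 20/21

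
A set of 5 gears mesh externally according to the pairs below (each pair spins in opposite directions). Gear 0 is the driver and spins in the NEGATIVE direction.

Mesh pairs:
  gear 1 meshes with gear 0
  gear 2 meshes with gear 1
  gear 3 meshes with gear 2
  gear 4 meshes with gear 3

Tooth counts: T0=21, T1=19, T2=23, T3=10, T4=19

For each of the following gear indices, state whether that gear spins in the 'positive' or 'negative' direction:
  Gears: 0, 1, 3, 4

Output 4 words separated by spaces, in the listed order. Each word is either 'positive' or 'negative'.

Answer: negative positive positive negative

Derivation:
Gear 0 (driver): negative (depth 0)
  gear 1: meshes with gear 0 -> depth 1 -> positive (opposite of gear 0)
  gear 2: meshes with gear 1 -> depth 2 -> negative (opposite of gear 1)
  gear 3: meshes with gear 2 -> depth 3 -> positive (opposite of gear 2)
  gear 4: meshes with gear 3 -> depth 4 -> negative (opposite of gear 3)
Queried indices 0, 1, 3, 4 -> negative, positive, positive, negative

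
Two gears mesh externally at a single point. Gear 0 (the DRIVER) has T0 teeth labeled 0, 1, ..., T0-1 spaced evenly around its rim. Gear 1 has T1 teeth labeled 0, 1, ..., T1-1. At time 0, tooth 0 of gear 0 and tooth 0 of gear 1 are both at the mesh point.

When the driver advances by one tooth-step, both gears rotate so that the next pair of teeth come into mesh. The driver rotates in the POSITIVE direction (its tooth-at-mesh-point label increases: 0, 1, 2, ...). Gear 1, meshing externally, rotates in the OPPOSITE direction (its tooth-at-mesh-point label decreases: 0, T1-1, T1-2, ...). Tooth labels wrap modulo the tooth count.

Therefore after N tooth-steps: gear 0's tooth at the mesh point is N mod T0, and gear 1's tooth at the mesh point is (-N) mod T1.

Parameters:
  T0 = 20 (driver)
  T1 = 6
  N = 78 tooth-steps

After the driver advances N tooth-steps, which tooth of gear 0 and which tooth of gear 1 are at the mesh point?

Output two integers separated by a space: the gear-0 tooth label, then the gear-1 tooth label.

Gear 0 (driver, T0=20): tooth at mesh = N mod T0
  78 = 3 * 20 + 18, so 78 mod 20 = 18
  gear 0 tooth = 18
Gear 1 (driven, T1=6): tooth at mesh = (-N) mod T1
  78 = 13 * 6 + 0, so 78 mod 6 = 0
  (-78) mod 6 = 0
Mesh after 78 steps: gear-0 tooth 18 meets gear-1 tooth 0

Answer: 18 0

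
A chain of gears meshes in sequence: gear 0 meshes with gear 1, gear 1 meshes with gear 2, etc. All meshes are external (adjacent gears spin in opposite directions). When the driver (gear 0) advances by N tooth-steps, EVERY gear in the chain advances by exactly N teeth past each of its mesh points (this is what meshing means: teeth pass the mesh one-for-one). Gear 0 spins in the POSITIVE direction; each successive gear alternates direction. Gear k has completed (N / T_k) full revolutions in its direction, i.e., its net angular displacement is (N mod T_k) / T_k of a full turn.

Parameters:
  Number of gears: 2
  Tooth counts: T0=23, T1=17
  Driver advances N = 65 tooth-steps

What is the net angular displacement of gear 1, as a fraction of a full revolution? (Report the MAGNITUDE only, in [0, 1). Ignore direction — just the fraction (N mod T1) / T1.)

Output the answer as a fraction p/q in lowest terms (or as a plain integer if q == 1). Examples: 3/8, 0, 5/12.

Chain of 2 gears, tooth counts: [23, 17]
  gear 0: T0=23, direction=positive, advance = 65 mod 23 = 19 teeth = 19/23 turn
  gear 1: T1=17, direction=negative, advance = 65 mod 17 = 14 teeth = 14/17 turn
Gear 1: 65 mod 17 = 14
Fraction = 14 / 17 = 14/17 (gcd(14,17)=1) = 14/17

Answer: 14/17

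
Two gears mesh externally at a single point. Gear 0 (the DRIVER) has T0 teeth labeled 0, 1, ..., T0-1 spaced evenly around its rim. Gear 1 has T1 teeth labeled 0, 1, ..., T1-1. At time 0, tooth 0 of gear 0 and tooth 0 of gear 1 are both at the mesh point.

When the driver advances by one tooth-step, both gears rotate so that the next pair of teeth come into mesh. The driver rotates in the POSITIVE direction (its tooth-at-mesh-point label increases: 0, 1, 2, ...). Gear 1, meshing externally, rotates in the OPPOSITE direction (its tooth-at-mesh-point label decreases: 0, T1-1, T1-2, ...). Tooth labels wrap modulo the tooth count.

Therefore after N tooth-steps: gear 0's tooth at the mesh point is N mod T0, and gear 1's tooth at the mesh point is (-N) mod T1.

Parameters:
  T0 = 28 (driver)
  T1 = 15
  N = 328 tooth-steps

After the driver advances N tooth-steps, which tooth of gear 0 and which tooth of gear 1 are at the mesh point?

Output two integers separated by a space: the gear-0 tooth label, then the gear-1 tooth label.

Gear 0 (driver, T0=28): tooth at mesh = N mod T0
  328 = 11 * 28 + 20, so 328 mod 28 = 20
  gear 0 tooth = 20
Gear 1 (driven, T1=15): tooth at mesh = (-N) mod T1
  328 = 21 * 15 + 13, so 328 mod 15 = 13
  (-328) mod 15 = (-13) mod 15 = 15 - 13 = 2
Mesh after 328 steps: gear-0 tooth 20 meets gear-1 tooth 2

Answer: 20 2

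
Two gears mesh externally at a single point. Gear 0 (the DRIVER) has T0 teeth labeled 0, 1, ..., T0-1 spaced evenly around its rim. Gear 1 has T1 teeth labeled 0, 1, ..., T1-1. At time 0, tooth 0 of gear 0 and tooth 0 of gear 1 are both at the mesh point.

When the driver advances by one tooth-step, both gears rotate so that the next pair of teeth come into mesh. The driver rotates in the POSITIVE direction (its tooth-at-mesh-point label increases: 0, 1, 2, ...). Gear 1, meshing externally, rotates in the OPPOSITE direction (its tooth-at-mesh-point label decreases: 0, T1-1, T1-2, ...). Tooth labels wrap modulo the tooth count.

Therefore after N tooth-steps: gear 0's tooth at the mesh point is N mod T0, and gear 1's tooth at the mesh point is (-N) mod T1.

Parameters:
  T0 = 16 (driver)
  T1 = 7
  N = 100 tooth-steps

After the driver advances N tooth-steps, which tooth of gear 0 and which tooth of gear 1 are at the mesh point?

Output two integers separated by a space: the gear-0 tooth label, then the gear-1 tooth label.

Gear 0 (driver, T0=16): tooth at mesh = N mod T0
  100 = 6 * 16 + 4, so 100 mod 16 = 4
  gear 0 tooth = 4
Gear 1 (driven, T1=7): tooth at mesh = (-N) mod T1
  100 = 14 * 7 + 2, so 100 mod 7 = 2
  (-100) mod 7 = (-2) mod 7 = 7 - 2 = 5
Mesh after 100 steps: gear-0 tooth 4 meets gear-1 tooth 5

Answer: 4 5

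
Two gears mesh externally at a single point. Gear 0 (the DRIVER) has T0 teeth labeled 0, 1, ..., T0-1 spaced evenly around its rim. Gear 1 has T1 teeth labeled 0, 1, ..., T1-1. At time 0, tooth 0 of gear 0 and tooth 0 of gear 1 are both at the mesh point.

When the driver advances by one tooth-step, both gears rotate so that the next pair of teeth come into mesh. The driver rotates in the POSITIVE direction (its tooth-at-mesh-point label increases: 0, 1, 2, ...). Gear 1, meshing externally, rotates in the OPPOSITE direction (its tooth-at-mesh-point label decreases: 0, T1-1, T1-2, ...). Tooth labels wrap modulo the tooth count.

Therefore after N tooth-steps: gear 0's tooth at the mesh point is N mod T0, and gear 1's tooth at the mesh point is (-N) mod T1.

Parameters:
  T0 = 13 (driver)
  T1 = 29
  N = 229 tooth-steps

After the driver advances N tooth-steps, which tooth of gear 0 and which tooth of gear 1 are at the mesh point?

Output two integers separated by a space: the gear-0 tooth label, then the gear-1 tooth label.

Gear 0 (driver, T0=13): tooth at mesh = N mod T0
  229 = 17 * 13 + 8, so 229 mod 13 = 8
  gear 0 tooth = 8
Gear 1 (driven, T1=29): tooth at mesh = (-N) mod T1
  229 = 7 * 29 + 26, so 229 mod 29 = 26
  (-229) mod 29 = (-26) mod 29 = 29 - 26 = 3
Mesh after 229 steps: gear-0 tooth 8 meets gear-1 tooth 3

Answer: 8 3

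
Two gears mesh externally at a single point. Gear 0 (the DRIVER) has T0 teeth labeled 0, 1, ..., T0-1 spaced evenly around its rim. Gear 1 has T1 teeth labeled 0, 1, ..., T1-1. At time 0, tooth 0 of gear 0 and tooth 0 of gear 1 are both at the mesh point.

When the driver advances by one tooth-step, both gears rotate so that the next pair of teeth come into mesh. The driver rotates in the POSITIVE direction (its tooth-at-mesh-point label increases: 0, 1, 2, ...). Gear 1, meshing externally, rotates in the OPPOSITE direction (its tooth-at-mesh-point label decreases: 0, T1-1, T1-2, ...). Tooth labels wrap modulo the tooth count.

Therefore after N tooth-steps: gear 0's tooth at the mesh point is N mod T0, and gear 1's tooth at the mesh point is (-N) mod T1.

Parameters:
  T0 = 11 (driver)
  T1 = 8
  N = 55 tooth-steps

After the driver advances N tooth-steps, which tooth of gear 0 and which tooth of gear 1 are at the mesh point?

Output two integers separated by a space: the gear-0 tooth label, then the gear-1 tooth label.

Gear 0 (driver, T0=11): tooth at mesh = N mod T0
  55 = 5 * 11 + 0, so 55 mod 11 = 0
  gear 0 tooth = 0
Gear 1 (driven, T1=8): tooth at mesh = (-N) mod T1
  55 = 6 * 8 + 7, so 55 mod 8 = 7
  (-55) mod 8 = (-7) mod 8 = 8 - 7 = 1
Mesh after 55 steps: gear-0 tooth 0 meets gear-1 tooth 1

Answer: 0 1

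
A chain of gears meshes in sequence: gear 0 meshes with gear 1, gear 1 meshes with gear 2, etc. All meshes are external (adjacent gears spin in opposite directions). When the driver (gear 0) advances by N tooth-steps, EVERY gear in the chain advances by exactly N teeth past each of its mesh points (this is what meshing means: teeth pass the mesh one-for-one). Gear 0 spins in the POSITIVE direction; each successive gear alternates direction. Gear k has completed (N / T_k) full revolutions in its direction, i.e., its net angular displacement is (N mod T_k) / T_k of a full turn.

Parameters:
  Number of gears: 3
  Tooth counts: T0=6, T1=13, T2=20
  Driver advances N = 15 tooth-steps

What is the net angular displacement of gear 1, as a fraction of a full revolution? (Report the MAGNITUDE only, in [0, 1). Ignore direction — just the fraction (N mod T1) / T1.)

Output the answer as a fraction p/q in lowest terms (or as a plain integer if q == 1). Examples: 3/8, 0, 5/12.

Answer: 2/13

Derivation:
Chain of 3 gears, tooth counts: [6, 13, 20]
  gear 0: T0=6, direction=positive, advance = 15 mod 6 = 3 teeth = 3/6 turn
  gear 1: T1=13, direction=negative, advance = 15 mod 13 = 2 teeth = 2/13 turn
  gear 2: T2=20, direction=positive, advance = 15 mod 20 = 15 teeth = 15/20 turn
Gear 1: 15 mod 13 = 2
Fraction = 2 / 13 = 2/13 (gcd(2,13)=1) = 2/13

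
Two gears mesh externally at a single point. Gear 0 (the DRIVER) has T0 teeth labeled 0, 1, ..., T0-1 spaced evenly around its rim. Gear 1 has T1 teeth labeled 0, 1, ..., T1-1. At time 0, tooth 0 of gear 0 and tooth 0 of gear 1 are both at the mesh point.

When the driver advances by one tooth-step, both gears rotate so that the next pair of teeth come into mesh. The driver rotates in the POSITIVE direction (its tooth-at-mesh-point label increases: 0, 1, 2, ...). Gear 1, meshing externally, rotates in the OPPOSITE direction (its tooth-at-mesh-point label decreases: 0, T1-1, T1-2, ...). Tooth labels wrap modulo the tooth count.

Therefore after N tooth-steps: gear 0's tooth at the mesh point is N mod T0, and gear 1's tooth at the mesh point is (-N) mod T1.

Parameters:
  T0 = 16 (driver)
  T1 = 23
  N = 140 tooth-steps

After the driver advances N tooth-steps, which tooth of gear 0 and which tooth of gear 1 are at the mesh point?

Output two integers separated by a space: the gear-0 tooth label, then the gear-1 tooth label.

Gear 0 (driver, T0=16): tooth at mesh = N mod T0
  140 = 8 * 16 + 12, so 140 mod 16 = 12
  gear 0 tooth = 12
Gear 1 (driven, T1=23): tooth at mesh = (-N) mod T1
  140 = 6 * 23 + 2, so 140 mod 23 = 2
  (-140) mod 23 = (-2) mod 23 = 23 - 2 = 21
Mesh after 140 steps: gear-0 tooth 12 meets gear-1 tooth 21

Answer: 12 21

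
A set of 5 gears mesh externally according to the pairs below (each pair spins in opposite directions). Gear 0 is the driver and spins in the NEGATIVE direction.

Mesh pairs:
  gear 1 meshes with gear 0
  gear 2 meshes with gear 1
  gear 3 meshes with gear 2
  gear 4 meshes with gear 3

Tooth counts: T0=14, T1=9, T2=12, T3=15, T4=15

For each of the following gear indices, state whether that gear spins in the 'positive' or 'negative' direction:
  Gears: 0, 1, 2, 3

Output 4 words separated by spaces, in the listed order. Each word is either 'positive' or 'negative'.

Answer: negative positive negative positive

Derivation:
Gear 0 (driver): negative (depth 0)
  gear 1: meshes with gear 0 -> depth 1 -> positive (opposite of gear 0)
  gear 2: meshes with gear 1 -> depth 2 -> negative (opposite of gear 1)
  gear 3: meshes with gear 2 -> depth 3 -> positive (opposite of gear 2)
  gear 4: meshes with gear 3 -> depth 4 -> negative (opposite of gear 3)
Queried indices 0, 1, 2, 3 -> negative, positive, negative, positive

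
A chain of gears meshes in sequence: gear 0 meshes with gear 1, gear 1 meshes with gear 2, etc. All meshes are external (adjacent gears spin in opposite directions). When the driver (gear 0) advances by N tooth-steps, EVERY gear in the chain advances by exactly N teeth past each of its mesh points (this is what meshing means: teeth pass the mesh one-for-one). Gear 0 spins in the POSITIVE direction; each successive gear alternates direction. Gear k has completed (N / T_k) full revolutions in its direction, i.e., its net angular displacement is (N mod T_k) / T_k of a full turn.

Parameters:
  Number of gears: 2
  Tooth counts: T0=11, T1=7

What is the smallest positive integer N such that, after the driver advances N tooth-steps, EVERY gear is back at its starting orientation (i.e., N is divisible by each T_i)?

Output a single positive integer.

Answer: 77

Derivation:
Gear k returns to start when N is a multiple of T_k.
All gears at start simultaneously when N is a common multiple of [11, 7]; the smallest such N is lcm(11, 7).
Start: lcm = T0 = 11
Fold in T1=7: gcd(11, 7) = 1; lcm(11, 7) = 11 * 7 / 1 = 77 / 1 = 77
Full cycle length = 77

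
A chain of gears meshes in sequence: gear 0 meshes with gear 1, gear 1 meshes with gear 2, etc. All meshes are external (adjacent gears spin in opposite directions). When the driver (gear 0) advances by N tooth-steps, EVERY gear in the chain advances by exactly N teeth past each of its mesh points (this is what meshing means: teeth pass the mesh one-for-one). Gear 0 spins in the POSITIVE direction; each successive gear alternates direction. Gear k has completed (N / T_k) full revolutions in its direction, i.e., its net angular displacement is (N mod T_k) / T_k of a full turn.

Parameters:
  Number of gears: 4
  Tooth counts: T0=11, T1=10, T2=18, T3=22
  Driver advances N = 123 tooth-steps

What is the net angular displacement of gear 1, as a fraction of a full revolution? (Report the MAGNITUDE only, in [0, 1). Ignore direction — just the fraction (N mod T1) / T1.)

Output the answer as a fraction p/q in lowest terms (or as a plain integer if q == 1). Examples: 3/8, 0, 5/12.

Chain of 4 gears, tooth counts: [11, 10, 18, 22]
  gear 0: T0=11, direction=positive, advance = 123 mod 11 = 2 teeth = 2/11 turn
  gear 1: T1=10, direction=negative, advance = 123 mod 10 = 3 teeth = 3/10 turn
  gear 2: T2=18, direction=positive, advance = 123 mod 18 = 15 teeth = 15/18 turn
  gear 3: T3=22, direction=negative, advance = 123 mod 22 = 13 teeth = 13/22 turn
Gear 1: 123 mod 10 = 3
Fraction = 3 / 10 = 3/10 (gcd(3,10)=1) = 3/10

Answer: 3/10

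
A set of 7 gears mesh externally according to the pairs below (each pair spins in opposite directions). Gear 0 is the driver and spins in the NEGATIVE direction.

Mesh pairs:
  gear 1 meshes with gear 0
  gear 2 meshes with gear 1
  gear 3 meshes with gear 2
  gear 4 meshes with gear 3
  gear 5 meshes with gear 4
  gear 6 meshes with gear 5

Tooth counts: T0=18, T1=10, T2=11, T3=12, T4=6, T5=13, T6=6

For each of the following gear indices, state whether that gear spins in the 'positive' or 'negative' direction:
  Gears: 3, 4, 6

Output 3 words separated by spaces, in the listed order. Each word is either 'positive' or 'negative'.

Gear 0 (driver): negative (depth 0)
  gear 1: meshes with gear 0 -> depth 1 -> positive (opposite of gear 0)
  gear 2: meshes with gear 1 -> depth 2 -> negative (opposite of gear 1)
  gear 3: meshes with gear 2 -> depth 3 -> positive (opposite of gear 2)
  gear 4: meshes with gear 3 -> depth 4 -> negative (opposite of gear 3)
  gear 5: meshes with gear 4 -> depth 5 -> positive (opposite of gear 4)
  gear 6: meshes with gear 5 -> depth 6 -> negative (opposite of gear 5)
Queried indices 3, 4, 6 -> positive, negative, negative

Answer: positive negative negative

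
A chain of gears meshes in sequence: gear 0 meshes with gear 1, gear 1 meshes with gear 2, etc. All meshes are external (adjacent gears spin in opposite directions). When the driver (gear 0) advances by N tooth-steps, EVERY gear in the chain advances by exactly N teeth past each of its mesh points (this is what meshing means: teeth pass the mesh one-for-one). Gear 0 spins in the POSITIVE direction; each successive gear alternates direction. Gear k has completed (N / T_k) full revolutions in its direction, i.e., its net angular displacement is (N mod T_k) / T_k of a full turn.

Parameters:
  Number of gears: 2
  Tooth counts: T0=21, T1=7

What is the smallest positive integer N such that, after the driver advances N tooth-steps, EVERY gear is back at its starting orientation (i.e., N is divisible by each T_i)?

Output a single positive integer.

Answer: 21

Derivation:
Gear k returns to start when N is a multiple of T_k.
All gears at start simultaneously when N is a common multiple of [21, 7]; the smallest such N is lcm(21, 7).
Start: lcm = T0 = 21
Fold in T1=7: gcd(21, 7) = 7; lcm(21, 7) = 21 * 7 / 7 = 147 / 7 = 21
Full cycle length = 21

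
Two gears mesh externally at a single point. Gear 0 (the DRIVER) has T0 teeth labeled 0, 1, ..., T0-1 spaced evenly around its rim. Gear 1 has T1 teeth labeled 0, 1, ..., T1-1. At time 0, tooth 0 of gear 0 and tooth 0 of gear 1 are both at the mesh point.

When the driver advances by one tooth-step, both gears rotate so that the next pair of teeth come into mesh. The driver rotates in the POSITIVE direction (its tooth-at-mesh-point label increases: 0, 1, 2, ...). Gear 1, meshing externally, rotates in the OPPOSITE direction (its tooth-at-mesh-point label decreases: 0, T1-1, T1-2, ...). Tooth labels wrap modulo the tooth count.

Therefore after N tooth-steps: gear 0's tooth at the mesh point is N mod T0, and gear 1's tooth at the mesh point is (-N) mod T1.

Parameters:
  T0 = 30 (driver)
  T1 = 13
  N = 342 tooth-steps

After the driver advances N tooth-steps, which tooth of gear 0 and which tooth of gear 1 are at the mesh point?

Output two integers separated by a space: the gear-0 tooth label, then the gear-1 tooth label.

Gear 0 (driver, T0=30): tooth at mesh = N mod T0
  342 = 11 * 30 + 12, so 342 mod 30 = 12
  gear 0 tooth = 12
Gear 1 (driven, T1=13): tooth at mesh = (-N) mod T1
  342 = 26 * 13 + 4, so 342 mod 13 = 4
  (-342) mod 13 = (-4) mod 13 = 13 - 4 = 9
Mesh after 342 steps: gear-0 tooth 12 meets gear-1 tooth 9

Answer: 12 9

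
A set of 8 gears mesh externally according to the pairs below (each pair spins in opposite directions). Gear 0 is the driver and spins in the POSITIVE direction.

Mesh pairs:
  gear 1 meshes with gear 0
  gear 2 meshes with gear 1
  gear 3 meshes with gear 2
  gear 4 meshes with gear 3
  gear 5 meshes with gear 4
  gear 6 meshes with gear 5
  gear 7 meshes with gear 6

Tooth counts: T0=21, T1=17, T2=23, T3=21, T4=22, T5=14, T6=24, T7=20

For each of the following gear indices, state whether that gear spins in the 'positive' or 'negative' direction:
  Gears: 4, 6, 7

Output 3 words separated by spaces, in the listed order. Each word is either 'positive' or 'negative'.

Answer: positive positive negative

Derivation:
Gear 0 (driver): positive (depth 0)
  gear 1: meshes with gear 0 -> depth 1 -> negative (opposite of gear 0)
  gear 2: meshes with gear 1 -> depth 2 -> positive (opposite of gear 1)
  gear 3: meshes with gear 2 -> depth 3 -> negative (opposite of gear 2)
  gear 4: meshes with gear 3 -> depth 4 -> positive (opposite of gear 3)
  gear 5: meshes with gear 4 -> depth 5 -> negative (opposite of gear 4)
  gear 6: meshes with gear 5 -> depth 6 -> positive (opposite of gear 5)
  gear 7: meshes with gear 6 -> depth 7 -> negative (opposite of gear 6)
Queried indices 4, 6, 7 -> positive, positive, negative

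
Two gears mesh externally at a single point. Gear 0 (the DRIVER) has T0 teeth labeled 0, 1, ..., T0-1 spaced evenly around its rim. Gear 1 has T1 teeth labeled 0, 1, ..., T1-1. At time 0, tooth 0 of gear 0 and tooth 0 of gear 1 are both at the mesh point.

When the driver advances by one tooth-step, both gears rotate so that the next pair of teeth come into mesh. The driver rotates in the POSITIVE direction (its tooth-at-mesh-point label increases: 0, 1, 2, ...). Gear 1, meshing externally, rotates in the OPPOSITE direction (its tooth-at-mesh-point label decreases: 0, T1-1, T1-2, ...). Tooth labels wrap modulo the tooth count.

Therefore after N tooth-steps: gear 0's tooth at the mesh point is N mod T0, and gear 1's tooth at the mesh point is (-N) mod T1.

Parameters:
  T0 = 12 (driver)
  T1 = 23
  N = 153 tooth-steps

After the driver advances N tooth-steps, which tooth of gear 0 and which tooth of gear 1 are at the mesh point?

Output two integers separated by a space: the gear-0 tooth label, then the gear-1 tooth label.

Answer: 9 8

Derivation:
Gear 0 (driver, T0=12): tooth at mesh = N mod T0
  153 = 12 * 12 + 9, so 153 mod 12 = 9
  gear 0 tooth = 9
Gear 1 (driven, T1=23): tooth at mesh = (-N) mod T1
  153 = 6 * 23 + 15, so 153 mod 23 = 15
  (-153) mod 23 = (-15) mod 23 = 23 - 15 = 8
Mesh after 153 steps: gear-0 tooth 9 meets gear-1 tooth 8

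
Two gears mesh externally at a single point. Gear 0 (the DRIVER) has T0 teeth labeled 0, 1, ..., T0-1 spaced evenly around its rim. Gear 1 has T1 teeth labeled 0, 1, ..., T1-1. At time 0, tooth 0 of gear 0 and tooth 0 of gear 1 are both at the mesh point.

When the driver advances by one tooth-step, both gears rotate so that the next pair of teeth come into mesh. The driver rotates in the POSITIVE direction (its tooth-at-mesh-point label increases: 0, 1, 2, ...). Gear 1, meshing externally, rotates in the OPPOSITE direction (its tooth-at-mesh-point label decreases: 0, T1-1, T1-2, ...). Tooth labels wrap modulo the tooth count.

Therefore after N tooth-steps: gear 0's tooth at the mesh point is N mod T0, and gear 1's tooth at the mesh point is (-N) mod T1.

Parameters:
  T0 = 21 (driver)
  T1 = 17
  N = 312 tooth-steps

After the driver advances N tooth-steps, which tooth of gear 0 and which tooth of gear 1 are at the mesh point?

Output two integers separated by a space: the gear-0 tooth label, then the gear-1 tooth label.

Answer: 18 11

Derivation:
Gear 0 (driver, T0=21): tooth at mesh = N mod T0
  312 = 14 * 21 + 18, so 312 mod 21 = 18
  gear 0 tooth = 18
Gear 1 (driven, T1=17): tooth at mesh = (-N) mod T1
  312 = 18 * 17 + 6, so 312 mod 17 = 6
  (-312) mod 17 = (-6) mod 17 = 17 - 6 = 11
Mesh after 312 steps: gear-0 tooth 18 meets gear-1 tooth 11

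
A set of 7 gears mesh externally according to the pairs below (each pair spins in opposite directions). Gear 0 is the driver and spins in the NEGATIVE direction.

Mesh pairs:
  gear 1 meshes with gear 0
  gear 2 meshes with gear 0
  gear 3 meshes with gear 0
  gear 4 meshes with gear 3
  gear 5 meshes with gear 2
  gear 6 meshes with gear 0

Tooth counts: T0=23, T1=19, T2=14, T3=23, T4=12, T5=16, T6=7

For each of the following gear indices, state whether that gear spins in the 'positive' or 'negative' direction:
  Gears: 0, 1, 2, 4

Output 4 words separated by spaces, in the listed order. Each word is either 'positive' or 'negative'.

Answer: negative positive positive negative

Derivation:
Gear 0 (driver): negative (depth 0)
  gear 1: meshes with gear 0 -> depth 1 -> positive (opposite of gear 0)
  gear 2: meshes with gear 0 -> depth 1 -> positive (opposite of gear 0)
  gear 3: meshes with gear 0 -> depth 1 -> positive (opposite of gear 0)
  gear 4: meshes with gear 3 -> depth 2 -> negative (opposite of gear 3)
  gear 5: meshes with gear 2 -> depth 2 -> negative (opposite of gear 2)
  gear 6: meshes with gear 0 -> depth 1 -> positive (opposite of gear 0)
Queried indices 0, 1, 2, 4 -> negative, positive, positive, negative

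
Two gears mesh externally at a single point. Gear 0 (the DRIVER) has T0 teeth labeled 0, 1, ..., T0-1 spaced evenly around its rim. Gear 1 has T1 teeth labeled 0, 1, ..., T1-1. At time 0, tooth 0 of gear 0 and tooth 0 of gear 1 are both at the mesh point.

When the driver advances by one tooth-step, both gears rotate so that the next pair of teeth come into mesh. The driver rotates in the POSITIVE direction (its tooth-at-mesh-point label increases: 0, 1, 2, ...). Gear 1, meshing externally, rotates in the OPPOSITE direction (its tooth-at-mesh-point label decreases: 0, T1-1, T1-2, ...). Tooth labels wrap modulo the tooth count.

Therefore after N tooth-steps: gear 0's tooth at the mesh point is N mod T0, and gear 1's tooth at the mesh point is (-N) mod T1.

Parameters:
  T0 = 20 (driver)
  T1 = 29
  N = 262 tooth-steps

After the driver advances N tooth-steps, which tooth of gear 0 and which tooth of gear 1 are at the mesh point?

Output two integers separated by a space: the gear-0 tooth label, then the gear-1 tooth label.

Gear 0 (driver, T0=20): tooth at mesh = N mod T0
  262 = 13 * 20 + 2, so 262 mod 20 = 2
  gear 0 tooth = 2
Gear 1 (driven, T1=29): tooth at mesh = (-N) mod T1
  262 = 9 * 29 + 1, so 262 mod 29 = 1
  (-262) mod 29 = (-1) mod 29 = 29 - 1 = 28
Mesh after 262 steps: gear-0 tooth 2 meets gear-1 tooth 28

Answer: 2 28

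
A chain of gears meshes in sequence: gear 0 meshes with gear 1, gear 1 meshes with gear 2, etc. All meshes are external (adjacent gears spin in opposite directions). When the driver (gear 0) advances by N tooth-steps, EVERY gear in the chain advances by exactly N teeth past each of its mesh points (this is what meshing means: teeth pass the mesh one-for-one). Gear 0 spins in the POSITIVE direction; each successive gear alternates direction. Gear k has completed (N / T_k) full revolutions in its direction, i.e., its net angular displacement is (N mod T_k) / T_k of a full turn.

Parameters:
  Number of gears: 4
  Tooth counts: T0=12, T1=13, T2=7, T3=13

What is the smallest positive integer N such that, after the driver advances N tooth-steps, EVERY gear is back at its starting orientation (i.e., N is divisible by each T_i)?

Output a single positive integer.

Gear k returns to start when N is a multiple of T_k.
All gears at start simultaneously when N is a common multiple of [12, 13, 7, 13]; the smallest such N is lcm(12, 13, 7, 13).
Start: lcm = T0 = 12
Fold in T1=13: gcd(12, 13) = 1; lcm(12, 13) = 12 * 13 / 1 = 156 / 1 = 156
Fold in T2=7: gcd(156, 7) = 1; lcm(156, 7) = 156 * 7 / 1 = 1092 / 1 = 1092
Fold in T3=13: gcd(1092, 13) = 13; lcm(1092, 13) = 1092 * 13 / 13 = 14196 / 13 = 1092
Full cycle length = 1092

Answer: 1092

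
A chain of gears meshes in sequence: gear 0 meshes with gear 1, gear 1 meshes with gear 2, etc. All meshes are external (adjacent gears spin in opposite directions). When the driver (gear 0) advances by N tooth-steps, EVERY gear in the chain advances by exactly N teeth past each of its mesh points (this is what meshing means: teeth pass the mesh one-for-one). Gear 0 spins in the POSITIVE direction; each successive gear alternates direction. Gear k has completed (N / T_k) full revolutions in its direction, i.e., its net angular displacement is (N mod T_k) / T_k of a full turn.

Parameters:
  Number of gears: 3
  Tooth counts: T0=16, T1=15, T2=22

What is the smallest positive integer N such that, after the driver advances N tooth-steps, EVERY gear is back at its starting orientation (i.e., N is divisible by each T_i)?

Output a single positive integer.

Answer: 2640

Derivation:
Gear k returns to start when N is a multiple of T_k.
All gears at start simultaneously when N is a common multiple of [16, 15, 22]; the smallest such N is lcm(16, 15, 22).
Start: lcm = T0 = 16
Fold in T1=15: gcd(16, 15) = 1; lcm(16, 15) = 16 * 15 / 1 = 240 / 1 = 240
Fold in T2=22: gcd(240, 22) = 2; lcm(240, 22) = 240 * 22 / 2 = 5280 / 2 = 2640
Full cycle length = 2640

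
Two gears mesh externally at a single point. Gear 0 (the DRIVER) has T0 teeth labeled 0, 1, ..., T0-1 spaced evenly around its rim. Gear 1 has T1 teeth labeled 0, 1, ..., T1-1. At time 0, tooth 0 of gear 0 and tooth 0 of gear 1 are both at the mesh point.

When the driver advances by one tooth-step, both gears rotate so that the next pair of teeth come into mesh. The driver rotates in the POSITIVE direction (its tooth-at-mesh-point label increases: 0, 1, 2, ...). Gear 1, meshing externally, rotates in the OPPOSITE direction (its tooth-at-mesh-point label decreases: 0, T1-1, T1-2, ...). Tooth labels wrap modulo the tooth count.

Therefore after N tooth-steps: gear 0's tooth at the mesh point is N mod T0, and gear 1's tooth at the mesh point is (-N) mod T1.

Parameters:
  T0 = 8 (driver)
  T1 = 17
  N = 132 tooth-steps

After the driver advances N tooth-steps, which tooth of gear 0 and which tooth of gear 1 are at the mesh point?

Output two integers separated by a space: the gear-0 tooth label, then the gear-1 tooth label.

Gear 0 (driver, T0=8): tooth at mesh = N mod T0
  132 = 16 * 8 + 4, so 132 mod 8 = 4
  gear 0 tooth = 4
Gear 1 (driven, T1=17): tooth at mesh = (-N) mod T1
  132 = 7 * 17 + 13, so 132 mod 17 = 13
  (-132) mod 17 = (-13) mod 17 = 17 - 13 = 4
Mesh after 132 steps: gear-0 tooth 4 meets gear-1 tooth 4

Answer: 4 4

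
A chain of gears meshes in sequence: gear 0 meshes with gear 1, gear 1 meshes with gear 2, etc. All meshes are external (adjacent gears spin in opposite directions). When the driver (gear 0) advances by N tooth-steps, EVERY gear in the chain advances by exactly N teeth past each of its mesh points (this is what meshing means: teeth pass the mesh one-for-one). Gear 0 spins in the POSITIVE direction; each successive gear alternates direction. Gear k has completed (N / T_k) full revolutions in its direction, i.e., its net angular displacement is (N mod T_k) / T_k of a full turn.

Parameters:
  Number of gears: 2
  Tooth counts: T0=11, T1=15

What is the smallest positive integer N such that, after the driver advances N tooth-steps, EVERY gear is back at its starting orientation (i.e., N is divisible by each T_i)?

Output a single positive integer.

Gear k returns to start when N is a multiple of T_k.
All gears at start simultaneously when N is a common multiple of [11, 15]; the smallest such N is lcm(11, 15).
Start: lcm = T0 = 11
Fold in T1=15: gcd(11, 15) = 1; lcm(11, 15) = 11 * 15 / 1 = 165 / 1 = 165
Full cycle length = 165

Answer: 165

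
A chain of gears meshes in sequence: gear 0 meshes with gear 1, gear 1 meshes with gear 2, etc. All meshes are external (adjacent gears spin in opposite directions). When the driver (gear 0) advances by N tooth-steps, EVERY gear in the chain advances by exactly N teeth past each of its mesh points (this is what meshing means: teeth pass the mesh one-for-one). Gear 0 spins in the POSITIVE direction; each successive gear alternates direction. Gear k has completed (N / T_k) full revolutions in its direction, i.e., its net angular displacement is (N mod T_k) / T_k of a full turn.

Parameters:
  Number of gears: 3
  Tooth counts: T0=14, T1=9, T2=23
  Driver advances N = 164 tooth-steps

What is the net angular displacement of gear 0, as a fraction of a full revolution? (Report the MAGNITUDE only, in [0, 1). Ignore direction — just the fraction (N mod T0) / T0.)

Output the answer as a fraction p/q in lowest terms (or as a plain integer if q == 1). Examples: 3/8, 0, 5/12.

Chain of 3 gears, tooth counts: [14, 9, 23]
  gear 0: T0=14, direction=positive, advance = 164 mod 14 = 10 teeth = 10/14 turn
  gear 1: T1=9, direction=negative, advance = 164 mod 9 = 2 teeth = 2/9 turn
  gear 2: T2=23, direction=positive, advance = 164 mod 23 = 3 teeth = 3/23 turn
Gear 0: 164 mod 14 = 10
Fraction = 10 / 14 = 5/7 (gcd(10,14)=2) = 5/7

Answer: 5/7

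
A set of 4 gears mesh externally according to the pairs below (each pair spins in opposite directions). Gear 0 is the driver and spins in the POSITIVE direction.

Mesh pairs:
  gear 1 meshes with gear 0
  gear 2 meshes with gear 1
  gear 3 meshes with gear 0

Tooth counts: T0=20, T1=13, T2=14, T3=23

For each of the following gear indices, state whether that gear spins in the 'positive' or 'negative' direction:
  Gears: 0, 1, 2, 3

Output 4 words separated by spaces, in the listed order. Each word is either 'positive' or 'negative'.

Gear 0 (driver): positive (depth 0)
  gear 1: meshes with gear 0 -> depth 1 -> negative (opposite of gear 0)
  gear 2: meshes with gear 1 -> depth 2 -> positive (opposite of gear 1)
  gear 3: meshes with gear 0 -> depth 1 -> negative (opposite of gear 0)
Queried indices 0, 1, 2, 3 -> positive, negative, positive, negative

Answer: positive negative positive negative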